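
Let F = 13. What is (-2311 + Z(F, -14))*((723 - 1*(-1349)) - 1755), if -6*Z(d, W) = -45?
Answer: -1460419/2 ≈ -7.3021e+5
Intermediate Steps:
Z(d, W) = 15/2 (Z(d, W) = -1/6*(-45) = 15/2)
(-2311 + Z(F, -14))*((723 - 1*(-1349)) - 1755) = (-2311 + 15/2)*((723 - 1*(-1349)) - 1755) = -4607*((723 + 1349) - 1755)/2 = -4607*(2072 - 1755)/2 = -4607/2*317 = -1460419/2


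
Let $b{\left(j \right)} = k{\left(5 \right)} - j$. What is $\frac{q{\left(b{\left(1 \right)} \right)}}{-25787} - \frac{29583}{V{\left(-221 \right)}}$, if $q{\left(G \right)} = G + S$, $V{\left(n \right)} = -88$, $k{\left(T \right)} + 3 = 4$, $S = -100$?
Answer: $\frac{762865621}{2269256} \approx 336.17$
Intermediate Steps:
$k{\left(T \right)} = 1$ ($k{\left(T \right)} = -3 + 4 = 1$)
$b{\left(j \right)} = 1 - j$
$q{\left(G \right)} = -100 + G$ ($q{\left(G \right)} = G - 100 = -100 + G$)
$\frac{q{\left(b{\left(1 \right)} \right)}}{-25787} - \frac{29583}{V{\left(-221 \right)}} = \frac{-100 + \left(1 - 1\right)}{-25787} - \frac{29583}{-88} = \left(-100 + \left(1 - 1\right)\right) \left(- \frac{1}{25787}\right) - - \frac{29583}{88} = \left(-100 + 0\right) \left(- \frac{1}{25787}\right) + \frac{29583}{88} = \left(-100\right) \left(- \frac{1}{25787}\right) + \frac{29583}{88} = \frac{100}{25787} + \frac{29583}{88} = \frac{762865621}{2269256}$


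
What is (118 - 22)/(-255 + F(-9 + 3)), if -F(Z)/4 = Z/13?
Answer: -416/1097 ≈ -0.37922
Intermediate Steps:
F(Z) = -4*Z/13
(118 - 22)/(-255 + F(-9 + 3)) = (118 - 22)/(-255 - 4*(-9 + 3)/13) = 96/(-255 - 4/13*(-6)) = 96/(-255 + 24/13) = 96/(-3291/13) = 96*(-13/3291) = -416/1097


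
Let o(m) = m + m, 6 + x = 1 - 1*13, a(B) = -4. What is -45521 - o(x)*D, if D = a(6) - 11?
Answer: -46061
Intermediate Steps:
x = -18 (x = -6 + (1 - 1*13) = -6 + (1 - 13) = -6 - 12 = -18)
D = -15 (D = -4 - 11 = -15)
o(m) = 2*m
-45521 - o(x)*D = -45521 - 2*(-18)*(-15) = -45521 - (-36)*(-15) = -45521 - 1*540 = -45521 - 540 = -46061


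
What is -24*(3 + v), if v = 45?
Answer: -1152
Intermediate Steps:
-24*(3 + v) = -24*(3 + 45) = -24*48 = -1152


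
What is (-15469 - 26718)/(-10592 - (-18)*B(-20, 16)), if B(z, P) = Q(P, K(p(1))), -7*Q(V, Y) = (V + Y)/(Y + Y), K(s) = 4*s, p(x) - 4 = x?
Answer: 1476545/370801 ≈ 3.9820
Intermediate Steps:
p(x) = 4 + x
Q(V, Y) = -(V + Y)/(14*Y) (Q(V, Y) = -(V + Y)/(7*(Y + Y)) = -(V + Y)/(7*(2*Y)) = -(V + Y)*1/(2*Y)/7 = -(V + Y)/(14*Y))
B(z, P) = -1/14 - P/280 (B(z, P) = (-P - 4*(4 + 1))/(14*((4*(4 + 1)))) = (-P - 4*5)/(14*((4*5))) = (1/14)*(-P - 1*20)/20 = (1/14)*(1/20)*(-P - 20) = (1/14)*(1/20)*(-20 - P) = -1/14 - P/280)
(-15469 - 26718)/(-10592 - (-18)*B(-20, 16)) = (-15469 - 26718)/(-10592 - (-18)*(-1/14 - 1/280*16)) = -42187/(-10592 - (-18)*(-1/14 - 2/35)) = -42187/(-10592 - (-18)*(-9)/70) = -42187/(-10592 - 1*81/35) = -42187/(-10592 - 81/35) = -42187/(-370801/35) = -42187*(-35/370801) = 1476545/370801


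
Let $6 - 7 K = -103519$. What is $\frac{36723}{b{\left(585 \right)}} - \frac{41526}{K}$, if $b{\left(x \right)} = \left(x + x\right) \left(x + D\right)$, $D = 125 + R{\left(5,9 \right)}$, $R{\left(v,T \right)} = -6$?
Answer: $- \frac{15708480079}{5684764800} \approx -2.7633$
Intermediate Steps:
$K = \frac{103525}{7}$ ($K = \frac{6}{7} - - \frac{103519}{7} = \frac{6}{7} + \frac{103519}{7} = \frac{103525}{7} \approx 14789.0$)
$D = 119$ ($D = 125 - 6 = 119$)
$b{\left(x \right)} = 2 x \left(119 + x\right)$ ($b{\left(x \right)} = \left(x + x\right) \left(x + 119\right) = 2 x \left(119 + x\right)$)
$\frac{36723}{b{\left(585 \right)}} - \frac{41526}{K} = \frac{36723}{2 \cdot 585 \left(119 + 585\right)} - \frac{41526}{\frac{103525}{7}} = \frac{36723}{2 \cdot 585 \cdot 704} - \frac{290682}{103525} = \frac{36723}{823680} - \frac{290682}{103525} = 36723 \cdot \frac{1}{823680} - \frac{290682}{103525} = \frac{12241}{274560} - \frac{290682}{103525} = - \frac{15708480079}{5684764800}$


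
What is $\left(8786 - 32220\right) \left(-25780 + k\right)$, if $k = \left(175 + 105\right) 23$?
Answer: $453213560$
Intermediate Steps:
$k = 6440$ ($k = 280 \cdot 23 = 6440$)
$\left(8786 - 32220\right) \left(-25780 + k\right) = \left(8786 - 32220\right) \left(-25780 + 6440\right) = \left(-23434\right) \left(-19340\right) = 453213560$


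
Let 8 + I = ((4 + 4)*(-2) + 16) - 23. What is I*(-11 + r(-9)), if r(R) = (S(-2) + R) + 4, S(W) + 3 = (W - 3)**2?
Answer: -186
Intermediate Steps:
S(W) = -3 + (-3 + W)**2 (S(W) = -3 + (W - 3)**2 = -3 + (-3 + W)**2)
r(R) = 26 + R (r(R) = ((-3 + (-3 - 2)**2) + R) + 4 = ((-3 + (-5)**2) + R) + 4 = ((-3 + 25) + R) + 4 = (22 + R) + 4 = 26 + R)
I = -31 (I = -8 + (((4 + 4)*(-2) + 16) - 23) = -8 + ((8*(-2) + 16) - 23) = -8 + ((-16 + 16) - 23) = -8 + (0 - 23) = -8 - 23 = -31)
I*(-11 + r(-9)) = -31*(-11 + (26 - 9)) = -31*(-11 + 17) = -31*6 = -186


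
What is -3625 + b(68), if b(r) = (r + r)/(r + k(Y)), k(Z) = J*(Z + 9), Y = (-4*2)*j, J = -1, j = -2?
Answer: -155739/43 ≈ -3621.8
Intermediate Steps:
Y = 16 (Y = -4*2*(-2) = -8*(-2) = 16)
k(Z) = -9 - Z (k(Z) = -(Z + 9) = -(9 + Z) = -9 - Z)
b(r) = 2*r/(-25 + r) (b(r) = (r + r)/(r + (-9 - 1*16)) = (2*r)/(r + (-9 - 16)) = (2*r)/(r - 25) = (2*r)/(-25 + r) = 2*r/(-25 + r))
-3625 + b(68) = -3625 + 2*68/(-25 + 68) = -3625 + 2*68/43 = -3625 + 2*68*(1/43) = -3625 + 136/43 = -155739/43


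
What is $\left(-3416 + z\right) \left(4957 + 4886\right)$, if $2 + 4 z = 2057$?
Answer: $- \frac{114267387}{4} \approx -2.8567 \cdot 10^{7}$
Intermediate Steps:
$z = \frac{2055}{4}$ ($z = - \frac{1}{2} + \frac{1}{4} \cdot 2057 = - \frac{1}{2} + \frac{2057}{4} = \frac{2055}{4} \approx 513.75$)
$\left(-3416 + z\right) \left(4957 + 4886\right) = \left(-3416 + \frac{2055}{4}\right) \left(4957 + 4886\right) = \left(- \frac{11609}{4}\right) 9843 = - \frac{114267387}{4}$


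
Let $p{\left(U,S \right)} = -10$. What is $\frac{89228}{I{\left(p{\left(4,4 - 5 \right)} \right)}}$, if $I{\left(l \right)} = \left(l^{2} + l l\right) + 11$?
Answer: $\frac{89228}{211} \approx 422.88$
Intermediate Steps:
$I{\left(l \right)} = 11 + 2 l^{2}$ ($I{\left(l \right)} = \left(l^{2} + l^{2}\right) + 11 = 2 l^{2} + 11 = 11 + 2 l^{2}$)
$\frac{89228}{I{\left(p{\left(4,4 - 5 \right)} \right)}} = \frac{89228}{11 + 2 \left(-10\right)^{2}} = \frac{89228}{11 + 2 \cdot 100} = \frac{89228}{11 + 200} = \frac{89228}{211}$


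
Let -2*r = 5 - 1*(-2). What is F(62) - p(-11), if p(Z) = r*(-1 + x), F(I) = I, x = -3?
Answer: 48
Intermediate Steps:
r = -7/2 (r = -(5 - 1*(-2))/2 = -(5 + 2)/2 = -1/2*7 = -7/2 ≈ -3.5000)
p(Z) = 14 (p(Z) = -7*(-1 - 3)/2 = -7/2*(-4) = 14)
F(62) - p(-11) = 62 - 1*14 = 62 - 14 = 48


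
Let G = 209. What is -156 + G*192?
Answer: 39972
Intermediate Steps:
-156 + G*192 = -156 + 209*192 = -156 + 40128 = 39972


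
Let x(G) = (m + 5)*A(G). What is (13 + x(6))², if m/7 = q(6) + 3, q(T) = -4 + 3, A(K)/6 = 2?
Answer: 58081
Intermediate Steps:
A(K) = 12 (A(K) = 6*2 = 12)
q(T) = -1
m = 14 (m = 7*(-1 + 3) = 7*2 = 14)
x(G) = 228 (x(G) = (14 + 5)*12 = 19*12 = 228)
(13 + x(6))² = (13 + 228)² = 241² = 58081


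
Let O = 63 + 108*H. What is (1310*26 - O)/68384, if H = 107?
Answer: 22441/68384 ≈ 0.32816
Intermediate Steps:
O = 11619 (O = 63 + 108*107 = 63 + 11556 = 11619)
(1310*26 - O)/68384 = (1310*26 - 1*11619)/68384 = (34060 - 11619)*(1/68384) = 22441*(1/68384) = 22441/68384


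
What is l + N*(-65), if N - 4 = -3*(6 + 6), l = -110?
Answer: 1970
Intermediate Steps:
N = -32 (N = 4 - 3*(6 + 6) = 4 - 3*12 = 4 - 36 = -32)
l + N*(-65) = -110 - 32*(-65) = -110 + 2080 = 1970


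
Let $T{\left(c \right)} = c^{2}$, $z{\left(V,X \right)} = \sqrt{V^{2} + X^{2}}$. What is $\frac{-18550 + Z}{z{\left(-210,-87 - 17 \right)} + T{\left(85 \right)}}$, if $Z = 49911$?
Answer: $\frac{20598475}{4740519} - \frac{5702 \sqrt{13729}}{4740519} \approx 4.2043$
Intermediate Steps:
$\frac{-18550 + Z}{z{\left(-210,-87 - 17 \right)} + T{\left(85 \right)}} = \frac{-18550 + 49911}{\sqrt{\left(-210\right)^{2} + \left(-87 - 17\right)^{2}} + 85^{2}} = \frac{31361}{\sqrt{44100 + \left(-104\right)^{2}} + 7225} = \frac{31361}{\sqrt{44100 + 10816} + 7225} = \frac{31361}{\sqrt{54916} + 7225} = \frac{31361}{2 \sqrt{13729} + 7225} = \frac{31361}{7225 + 2 \sqrt{13729}}$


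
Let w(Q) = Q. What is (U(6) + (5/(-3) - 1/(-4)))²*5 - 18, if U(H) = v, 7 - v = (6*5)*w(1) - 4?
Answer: 297533/144 ≈ 2066.2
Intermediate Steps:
v = -19 (v = 7 - ((6*5)*1 - 4) = 7 - (30*1 - 4) = 7 - (30 - 4) = 7 - 1*26 = 7 - 26 = -19)
U(H) = -19
(U(6) + (5/(-3) - 1/(-4)))²*5 - 18 = (-19 + (5/(-3) - 1/(-4)))²*5 - 18 = (-19 + (5*(-⅓) - 1*(-¼)))²*5 - 18 = (-19 + (-5/3 + ¼))²*5 - 18 = (-19 - 17/12)²*5 - 18 = (-245/12)²*5 - 18 = (60025/144)*5 - 18 = 300125/144 - 18 = 297533/144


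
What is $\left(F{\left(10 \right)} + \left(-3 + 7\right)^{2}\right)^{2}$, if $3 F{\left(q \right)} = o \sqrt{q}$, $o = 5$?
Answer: $\frac{2554}{9} + \frac{160 \sqrt{10}}{3} \approx 452.43$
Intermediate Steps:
$F{\left(q \right)} = \frac{5 \sqrt{q}}{3}$
$\left(F{\left(10 \right)} + \left(-3 + 7\right)^{2}\right)^{2} = \left(\frac{5 \sqrt{10}}{3} + \left(-3 + 7\right)^{2}\right)^{2} = \left(\frac{5 \sqrt{10}}{3} + 4^{2}\right)^{2} = \left(\frac{5 \sqrt{10}}{3} + 16\right)^{2} = \left(16 + \frac{5 \sqrt{10}}{3}\right)^{2}$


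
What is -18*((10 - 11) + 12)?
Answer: -198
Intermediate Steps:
-18*((10 - 11) + 12) = -18*(-1 + 12) = -18*11 = -198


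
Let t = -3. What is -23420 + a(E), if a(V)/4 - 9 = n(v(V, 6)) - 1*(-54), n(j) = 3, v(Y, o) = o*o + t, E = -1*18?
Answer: -23156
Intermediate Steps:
E = -18
v(Y, o) = -3 + o**2 (v(Y, o) = o*o - 3 = o**2 - 3 = -3 + o**2)
a(V) = 264 (a(V) = 36 + 4*(3 - 1*(-54)) = 36 + 4*(3 + 54) = 36 + 4*57 = 36 + 228 = 264)
-23420 + a(E) = -23420 + 264 = -23156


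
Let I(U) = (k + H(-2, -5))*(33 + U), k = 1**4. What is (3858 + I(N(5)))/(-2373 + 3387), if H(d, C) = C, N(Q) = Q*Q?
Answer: 1813/507 ≈ 3.5759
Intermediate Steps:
N(Q) = Q**2
k = 1
I(U) = -132 - 4*U (I(U) = (1 - 5)*(33 + U) = -4*(33 + U) = -132 - 4*U)
(3858 + I(N(5)))/(-2373 + 3387) = (3858 + (-132 - 4*5**2))/(-2373 + 3387) = (3858 + (-132 - 4*25))/1014 = (3858 + (-132 - 100))*(1/1014) = (3858 - 232)*(1/1014) = 3626*(1/1014) = 1813/507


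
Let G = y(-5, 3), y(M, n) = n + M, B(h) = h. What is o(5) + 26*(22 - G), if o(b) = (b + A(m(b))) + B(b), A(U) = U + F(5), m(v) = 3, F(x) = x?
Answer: 642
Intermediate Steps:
y(M, n) = M + n
G = -2 (G = -5 + 3 = -2)
A(U) = 5 + U (A(U) = U + 5 = 5 + U)
o(b) = 8 + 2*b (o(b) = (b + (5 + 3)) + b = (b + 8) + b = (8 + b) + b = 8 + 2*b)
o(5) + 26*(22 - G) = (8 + 2*5) + 26*(22 - 1*(-2)) = (8 + 10) + 26*(22 + 2) = 18 + 26*24 = 18 + 624 = 642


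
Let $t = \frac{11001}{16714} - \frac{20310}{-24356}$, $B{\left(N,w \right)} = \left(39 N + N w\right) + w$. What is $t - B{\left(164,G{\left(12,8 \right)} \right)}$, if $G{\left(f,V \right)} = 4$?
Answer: $- \frac{358974089076}{50885773} \approx -7054.5$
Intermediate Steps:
$B{\left(N,w \right)} = w + 39 N + N w$
$t = \frac{75925212}{50885773}$ ($t = 11001 \cdot \frac{1}{16714} - - \frac{10155}{12178} = \frac{11001}{16714} + \frac{10155}{12178} = \frac{75925212}{50885773} \approx 1.4921$)
$t - B{\left(164,G{\left(12,8 \right)} \right)} = \frac{75925212}{50885773} - \left(4 + 39 \cdot 164 + 164 \cdot 4\right) = \frac{75925212}{50885773} - \left(4 + 6396 + 656\right) = \frac{75925212}{50885773} - 7056 = - \frac{358974089076}{50885773}$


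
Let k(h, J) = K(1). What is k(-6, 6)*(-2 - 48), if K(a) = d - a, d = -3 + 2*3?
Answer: -100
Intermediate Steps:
d = 3 (d = -3 + 6 = 3)
K(a) = 3 - a
k(h, J) = 2 (k(h, J) = 3 - 1*1 = 3 - 1 = 2)
k(-6, 6)*(-2 - 48) = 2*(-2 - 48) = 2*(-50) = -100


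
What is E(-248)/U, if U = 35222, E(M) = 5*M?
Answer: -620/17611 ≈ -0.035205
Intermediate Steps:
E(-248)/U = (5*(-248))/35222 = -1240*1/35222 = -620/17611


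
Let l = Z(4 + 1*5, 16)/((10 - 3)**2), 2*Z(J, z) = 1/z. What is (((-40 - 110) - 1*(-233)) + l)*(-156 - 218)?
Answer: -24337115/784 ≈ -31042.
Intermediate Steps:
Z(J, z) = 1/(2*z)
l = 1/1568 (l = ((1/2)/16)/((10 - 3)**2) = ((1/2)*(1/16))/(7**2) = (1/32)/49 = (1/32)*(1/49) = 1/1568 ≈ 0.00063775)
(((-40 - 110) - 1*(-233)) + l)*(-156 - 218) = (((-40 - 110) - 1*(-233)) + 1/1568)*(-156 - 218) = ((-150 + 233) + 1/1568)*(-374) = (83 + 1/1568)*(-374) = (130145/1568)*(-374) = -24337115/784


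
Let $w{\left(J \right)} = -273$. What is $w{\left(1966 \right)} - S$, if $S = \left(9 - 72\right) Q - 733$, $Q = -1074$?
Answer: $-67202$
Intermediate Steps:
$S = 66929$ ($S = \left(9 - 72\right) \left(-1074\right) - 733 = \left(-63\right) \left(-1074\right) - 733 = 67662 - 733 = 66929$)
$w{\left(1966 \right)} - S = -273 - 66929 = -67202$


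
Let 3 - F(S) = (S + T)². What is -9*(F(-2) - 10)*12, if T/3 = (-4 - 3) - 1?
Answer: 73764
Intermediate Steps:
T = -24 (T = 3*((-4 - 3) - 1) = 3*(-7 - 1) = 3*(-8) = -24)
F(S) = 3 - (-24 + S)² (F(S) = 3 - (S - 24)² = 3 - (-24 + S)²)
-9*(F(-2) - 10)*12 = -9*((3 - (-24 - 2)²) - 10)*12 = -9*((3 - 1*(-26)²) - 10)*12 = -9*((3 - 1*676) - 10)*12 = -9*((3 - 676) - 10)*12 = -9*(-673 - 10)*12 = -9*(-683)*12 = 6147*12 = 73764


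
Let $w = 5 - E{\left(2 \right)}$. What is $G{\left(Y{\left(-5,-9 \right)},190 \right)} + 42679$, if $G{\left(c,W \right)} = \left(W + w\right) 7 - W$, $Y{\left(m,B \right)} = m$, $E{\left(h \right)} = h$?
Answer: $43840$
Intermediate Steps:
$w = 3$ ($w = 5 - 2 = 3$)
$G{\left(c,W \right)} = 21 + 6 W$ ($G{\left(c,W \right)} = \left(W + 3\right) 7 - W = \left(3 + W\right) 7 - W = \left(21 + 7 W\right) - W = 21 + 6 W$)
$G{\left(Y{\left(-5,-9 \right)},190 \right)} + 42679 = \left(21 + 6 \cdot 190\right) + 42679 = \left(21 + 1140\right) + 42679 = 1161 + 42679 = 43840$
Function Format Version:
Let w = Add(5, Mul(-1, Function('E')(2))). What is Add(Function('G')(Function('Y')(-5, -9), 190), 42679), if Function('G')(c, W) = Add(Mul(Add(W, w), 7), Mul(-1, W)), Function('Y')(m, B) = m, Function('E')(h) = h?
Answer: 43840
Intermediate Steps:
w = 3 (w = Add(5, Mul(-1, 2)) = Add(5, -2) = 3)
Function('G')(c, W) = Add(21, Mul(6, W)) (Function('G')(c, W) = Add(Mul(Add(W, 3), 7), Mul(-1, W)) = Add(Mul(Add(3, W), 7), Mul(-1, W)) = Add(Add(21, Mul(7, W)), Mul(-1, W)) = Add(21, Mul(6, W)))
Add(Function('G')(Function('Y')(-5, -9), 190), 42679) = Add(Add(21, Mul(6, 190)), 42679) = Add(Add(21, 1140), 42679) = Add(1161, 42679) = 43840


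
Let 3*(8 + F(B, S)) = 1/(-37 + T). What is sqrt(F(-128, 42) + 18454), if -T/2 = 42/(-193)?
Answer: sqrt(8267700465483)/21171 ≈ 135.82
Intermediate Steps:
T = 84/193 (T = -84/(-193) = -84*(-1)/193 = -2*(-42/193) = 84/193 ≈ 0.43523)
F(B, S) = -169561/21171 (F(B, S) = -8 + 1/(3*(-37 + 84/193)) = -8 + 1/(3*(-7057/193)) = -8 + (1/3)*(-193/7057) = -8 - 193/21171 = -169561/21171)
sqrt(F(-128, 42) + 18454) = sqrt(-169561/21171 + 18454) = sqrt(390520073/21171) = sqrt(8267700465483)/21171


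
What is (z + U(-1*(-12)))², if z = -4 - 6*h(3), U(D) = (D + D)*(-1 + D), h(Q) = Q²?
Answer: 42436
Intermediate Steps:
U(D) = 2*D*(-1 + D) (U(D) = (2*D)*(-1 + D) = 2*D*(-1 + D))
z = -58 (z = -4 - 6*3² = -4 - 6*9 = -4 - 54 = -58)
(z + U(-1*(-12)))² = (-58 + 2*(-1*(-12))*(-1 - 1*(-12)))² = (-58 + 2*12*(-1 + 12))² = (-58 + 2*12*11)² = (-58 + 264)² = 206² = 42436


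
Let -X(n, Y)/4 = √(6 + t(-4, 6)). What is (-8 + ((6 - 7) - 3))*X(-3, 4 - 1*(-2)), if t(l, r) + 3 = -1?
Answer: 48*√2 ≈ 67.882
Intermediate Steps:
t(l, r) = -4 (t(l, r) = -3 - 1 = -4)
X(n, Y) = -4*√2 (X(n, Y) = -4*√(6 - 4) = -4*√2)
(-8 + ((6 - 7) - 3))*X(-3, 4 - 1*(-2)) = (-8 + ((6 - 7) - 3))*(-4*√2) = (-8 + (-1 - 3))*(-4*√2) = (-8 - 4)*(-4*√2) = -(-48)*√2 = 48*√2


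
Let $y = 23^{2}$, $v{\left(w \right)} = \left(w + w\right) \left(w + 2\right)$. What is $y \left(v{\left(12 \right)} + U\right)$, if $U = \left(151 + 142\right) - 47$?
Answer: $307878$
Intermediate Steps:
$v{\left(w \right)} = 2 w \left(2 + w\right)$
$U = 246$ ($U = 293 - 47 = 246$)
$y = 529$
$y \left(v{\left(12 \right)} + U\right) = 529 \left(2 \cdot 12 \left(2 + 12\right) + 246\right) = 529 \left(2 \cdot 12 \cdot 14 + 246\right) = 529 \left(336 + 246\right) = 529 \cdot 582 = 307878$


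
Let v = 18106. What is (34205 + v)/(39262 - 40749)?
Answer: -52311/1487 ≈ -35.179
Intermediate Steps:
(34205 + v)/(39262 - 40749) = (34205 + 18106)/(39262 - 40749) = 52311/(-1487) = 52311*(-1/1487) = -52311/1487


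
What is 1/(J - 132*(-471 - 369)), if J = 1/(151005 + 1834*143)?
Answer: 413267/45823044961 ≈ 9.0188e-6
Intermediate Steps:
J = 1/413267 (J = 1/(151005 + 262262) = 1/413267 ≈ 2.4197e-6)
1/(J - 132*(-471 - 369)) = 1/(1/413267 - 132*(-471 - 369)) = 1/(1/413267 - 132*(-840)) = 1/(1/413267 + 110880) = 1/(45823044961/413267) = 413267/45823044961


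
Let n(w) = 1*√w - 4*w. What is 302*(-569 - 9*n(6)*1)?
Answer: -106606 - 2718*√6 ≈ -1.1326e+5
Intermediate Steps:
n(w) = √w - 4*w
302*(-569 - 9*n(6)*1) = 302*(-569 - 9*(√6 - 4*6)*1) = 302*(-569 - 9*(√6 - 24)*1) = 302*(-569 - 9*(-24 + √6)*1) = 302*(-569 + (216 - 9*√6)*1) = 302*(-569 + (216 - 9*√6)) = 302*(-353 - 9*√6) = -106606 - 2718*√6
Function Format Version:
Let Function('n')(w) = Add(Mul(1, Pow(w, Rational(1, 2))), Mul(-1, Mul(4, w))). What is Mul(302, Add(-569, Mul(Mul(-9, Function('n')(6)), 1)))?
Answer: Add(-106606, Mul(-2718, Pow(6, Rational(1, 2)))) ≈ -1.1326e+5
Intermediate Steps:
Function('n')(w) = Add(Pow(w, Rational(1, 2)), Mul(-4, w))
Mul(302, Add(-569, Mul(Mul(-9, Function('n')(6)), 1))) = Mul(302, Add(-569, Mul(Mul(-9, Add(Pow(6, Rational(1, 2)), Mul(-4, 6))), 1))) = Mul(302, Add(-569, Mul(Mul(-9, Add(Pow(6, Rational(1, 2)), -24)), 1))) = Mul(302, Add(-569, Mul(Mul(-9, Add(-24, Pow(6, Rational(1, 2)))), 1))) = Mul(302, Add(-569, Mul(Add(216, Mul(-9, Pow(6, Rational(1, 2)))), 1))) = Mul(302, Add(-569, Add(216, Mul(-9, Pow(6, Rational(1, 2)))))) = Mul(302, Add(-353, Mul(-9, Pow(6, Rational(1, 2))))) = Add(-106606, Mul(-2718, Pow(6, Rational(1, 2))))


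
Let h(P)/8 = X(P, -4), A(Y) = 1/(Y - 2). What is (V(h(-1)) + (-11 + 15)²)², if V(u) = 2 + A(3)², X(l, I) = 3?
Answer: 361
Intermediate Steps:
A(Y) = 1/(-2 + Y)
h(P) = 24 (h(P) = 8*3 = 24)
V(u) = 3 (V(u) = 2 + (1/(-2 + 3))² = 2 + (1/1)² = 2 + 1² = 2 + 1 = 3)
(V(h(-1)) + (-11 + 15)²)² = (3 + (-11 + 15)²)² = (3 + 4²)² = (3 + 16)² = 19² = 361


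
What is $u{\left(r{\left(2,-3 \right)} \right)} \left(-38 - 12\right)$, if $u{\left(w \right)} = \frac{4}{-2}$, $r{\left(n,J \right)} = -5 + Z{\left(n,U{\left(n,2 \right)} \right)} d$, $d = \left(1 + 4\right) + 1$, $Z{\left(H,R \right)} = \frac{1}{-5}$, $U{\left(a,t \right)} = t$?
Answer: $100$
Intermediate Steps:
$Z{\left(H,R \right)} = - \frac{1}{5}$
$d = 6$ ($d = 5 + 1 = 6$)
$r{\left(n,J \right)} = - \frac{31}{5}$ ($r{\left(n,J \right)} = -5 - \frac{6}{5} = - \frac{31}{5}$)
$u{\left(w \right)} = -2$ ($u{\left(w \right)} = 4 \left(- \frac{1}{2}\right) = -2$)
$u{\left(r{\left(2,-3 \right)} \right)} \left(-38 - 12\right) = - 2 \left(-38 - 12\right) = \left(-2\right) \left(-50\right) = 100$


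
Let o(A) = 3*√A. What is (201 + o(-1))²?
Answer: 40392 + 1206*I ≈ 40392.0 + 1206.0*I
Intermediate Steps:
(201 + o(-1))² = (201 + 3*√(-1))² = (201 + 3*I)²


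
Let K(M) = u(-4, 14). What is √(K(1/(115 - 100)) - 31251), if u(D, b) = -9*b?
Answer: I*√31377 ≈ 177.14*I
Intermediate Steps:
K(M) = -126 (K(M) = -9*14 = -126)
√(K(1/(115 - 100)) - 31251) = √(-126 - 31251) = √(-31377) = I*√31377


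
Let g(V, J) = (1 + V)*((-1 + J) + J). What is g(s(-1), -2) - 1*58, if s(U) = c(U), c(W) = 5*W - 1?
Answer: -33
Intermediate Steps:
c(W) = -1 + 5*W
s(U) = -1 + 5*U
g(V, J) = (1 + V)*(-1 + 2*J)
g(s(-1), -2) - 1*58 = (-1 - (-1 + 5*(-1)) + 2*(-2) + 2*(-2)*(-1 + 5*(-1))) - 1*58 = (-1 - (-1 - 5) - 4 + 2*(-2)*(-1 - 5)) - 58 = (-1 - 1*(-6) - 4 + 2*(-2)*(-6)) - 58 = (-1 + 6 - 4 + 24) - 58 = 25 - 58 = -33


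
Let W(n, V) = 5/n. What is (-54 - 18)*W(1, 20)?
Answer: -360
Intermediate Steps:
(-54 - 18)*W(1, 20) = (-54 - 18)*(5/1) = -360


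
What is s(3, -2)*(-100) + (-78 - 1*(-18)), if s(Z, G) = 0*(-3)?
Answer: -60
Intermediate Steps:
s(Z, G) = 0
s(3, -2)*(-100) + (-78 - 1*(-18)) = 0*(-100) + (-78 - 1*(-18)) = 0 + (-78 + 18) = 0 - 60 = -60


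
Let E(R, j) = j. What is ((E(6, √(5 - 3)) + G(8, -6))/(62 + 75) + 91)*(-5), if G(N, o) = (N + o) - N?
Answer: -62305/137 - 5*√2/137 ≈ -454.83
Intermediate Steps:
G(N, o) = o
((E(6, √(5 - 3)) + G(8, -6))/(62 + 75) + 91)*(-5) = ((√(5 - 3) - 6)/(62 + 75) + 91)*(-5) = ((√2 - 6)/137 + 91)*(-5) = ((-6 + √2)*(1/137) + 91)*(-5) = ((-6/137 + √2/137) + 91)*(-5) = (12461/137 + √2/137)*(-5) = -62305/137 - 5*√2/137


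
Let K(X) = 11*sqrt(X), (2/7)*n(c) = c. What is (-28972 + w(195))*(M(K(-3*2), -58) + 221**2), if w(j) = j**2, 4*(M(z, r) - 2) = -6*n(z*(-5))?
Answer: 442175679 + 10456215*I*sqrt(6)/4 ≈ 4.4218e+8 + 6.4031e+6*I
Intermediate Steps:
n(c) = 7*c/2
M(z, r) = 2 + 105*z/4 (M(z, r) = 2 + (-21*z*(-5))/4 = 2 + (-21*(-5*z))/4 = 2 + (-(-105)*z)/4 = 2 + (105*z)/4 = 2 + 105*z/4)
(-28972 + w(195))*(M(K(-3*2), -58) + 221**2) = (-28972 + 195**2)*((2 + 105*(11*sqrt(-3*2))/4) + 221**2) = (-28972 + 38025)*((2 + 105*(11*sqrt(-6))/4) + 48841) = 9053*((2 + 105*(11*(I*sqrt(6)))/4) + 48841) = 9053*((2 + 105*(11*I*sqrt(6))/4) + 48841) = 9053*((2 + 1155*I*sqrt(6)/4) + 48841) = 9053*(48843 + 1155*I*sqrt(6)/4) = 442175679 + 10456215*I*sqrt(6)/4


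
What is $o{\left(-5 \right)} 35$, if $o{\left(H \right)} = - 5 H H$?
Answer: $-4375$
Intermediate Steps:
$o{\left(H \right)} = - 5 H^{2}$
$o{\left(-5 \right)} 35 = - 5 \left(-5\right)^{2} \cdot 35 = \left(-5\right) 25 \cdot 35 = \left(-125\right) 35 = -4375$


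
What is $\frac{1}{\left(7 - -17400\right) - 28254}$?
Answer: $- \frac{1}{10847} \approx -9.2191 \cdot 10^{-5}$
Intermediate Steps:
$\frac{1}{\left(7 - -17400\right) - 28254} = \frac{1}{\left(7 + 17400\right) - 28254} = \frac{1}{17407 - 28254} = \frac{1}{-10847} = - \frac{1}{10847}$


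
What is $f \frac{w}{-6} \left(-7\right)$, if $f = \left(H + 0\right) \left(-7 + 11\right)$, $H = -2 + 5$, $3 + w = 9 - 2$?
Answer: $56$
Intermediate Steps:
$w = 4$ ($w = -3 + \left(9 - 2\right) = -3 + 7 = 4$)
$H = 3$
$f = 12$ ($f = \left(3 + 0\right) \left(-7 + 11\right) = 3 \cdot 4 = 12$)
$f \frac{w}{-6} \left(-7\right) = 12 \frac{4}{-6} \left(-7\right) = 12 \cdot 4 \left(- \frac{1}{6}\right) \left(-7\right) = 12 \left(- \frac{2}{3}\right) \left(-7\right) = \left(-8\right) \left(-7\right) = 56$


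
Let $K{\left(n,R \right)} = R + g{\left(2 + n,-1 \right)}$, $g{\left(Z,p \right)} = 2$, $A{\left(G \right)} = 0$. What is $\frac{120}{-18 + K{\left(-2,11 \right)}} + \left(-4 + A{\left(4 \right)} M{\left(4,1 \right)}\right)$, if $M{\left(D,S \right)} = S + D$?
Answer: $-28$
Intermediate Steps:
$M{\left(D,S \right)} = D + S$
$K{\left(n,R \right)} = 2 + R$ ($K{\left(n,R \right)} = R + 2 = 2 + R$)
$\frac{120}{-18 + K{\left(-2,11 \right)}} + \left(-4 + A{\left(4 \right)} M{\left(4,1 \right)}\right) = \frac{120}{-18 + \left(2 + 11\right)} - \left(4 + 0 \left(4 + 1\right)\right) = \frac{120}{-18 + 13} + \left(-4 + 0 \cdot 5\right) = \frac{120}{-5} + \left(-4 + 0\right) = 120 \left(- \frac{1}{5}\right) - 4 = -24 - 4 = -28$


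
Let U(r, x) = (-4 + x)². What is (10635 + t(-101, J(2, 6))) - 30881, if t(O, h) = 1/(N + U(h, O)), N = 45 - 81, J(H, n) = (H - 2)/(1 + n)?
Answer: -222483293/10989 ≈ -20246.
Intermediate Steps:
J(H, n) = (-2 + H)/(1 + n)
N = -36
t(O, h) = 1/(-36 + (-4 + O)²)
(10635 + t(-101, J(2, 6))) - 30881 = (10635 + 1/(-36 + (-4 - 101)²)) - 30881 = (10635 + 1/(-36 + (-105)²)) - 30881 = (10635 + 1/(-36 + 11025)) - 30881 = (10635 + 1/10989) - 30881 = 116868016/10989 - 30881 = -222483293/10989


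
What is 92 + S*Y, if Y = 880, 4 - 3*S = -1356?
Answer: 1197076/3 ≈ 3.9903e+5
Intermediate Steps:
S = 1360/3 (S = 4/3 - ⅓*(-1356) = 4/3 + 452 = 1360/3 ≈ 453.33)
92 + S*Y = 92 + (1360/3)*880 = 92 + 1196800/3 = 1197076/3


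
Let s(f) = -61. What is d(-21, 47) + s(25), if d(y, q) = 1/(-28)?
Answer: -1709/28 ≈ -61.036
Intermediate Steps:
d(y, q) = -1/28
d(-21, 47) + s(25) = -1/28 - 61 = -1709/28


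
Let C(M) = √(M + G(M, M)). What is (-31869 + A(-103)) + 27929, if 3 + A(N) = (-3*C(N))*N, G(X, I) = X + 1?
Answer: -3943 + 309*I*√205 ≈ -3943.0 + 4424.2*I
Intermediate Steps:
G(X, I) = 1 + X
C(M) = √(1 + 2*M) (C(M) = √(M + (1 + M)) = √(1 + 2*M))
A(N) = -3 - 3*N*√(1 + 2*N) (A(N) = -3 + (-3*√(1 + 2*N))*N = -3 - 3*N*√(1 + 2*N))
(-31869 + A(-103)) + 27929 = (-31869 + (-3 - 3*(-103)*√(1 + 2*(-103)))) + 27929 = (-31869 + (-3 - 3*(-103)*√(1 - 206))) + 27929 = (-31869 + (-3 - 3*(-103)*√(-205))) + 27929 = (-31869 + (-3 - 3*(-103)*I*√205)) + 27929 = (-31869 + (-3 + 309*I*√205)) + 27929 = (-31872 + 309*I*√205) + 27929 = -3943 + 309*I*√205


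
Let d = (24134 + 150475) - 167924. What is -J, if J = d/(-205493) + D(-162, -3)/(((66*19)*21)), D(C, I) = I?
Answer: 58886423/1803817554 ≈ 0.032645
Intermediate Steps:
d = 6685 (d = 174609 - 167924 = 6685)
J = -58886423/1803817554 (J = 6685/(-205493) - 3/((66*19)*21) = 6685*(-1/205493) - 3/(1254*21) = -6685/205493 - 3/26334 = -6685/205493 - 3*1/26334 = -6685/205493 - 1/8778 = -58886423/1803817554 ≈ -0.032645)
-J = -1*(-58886423/1803817554) = 58886423/1803817554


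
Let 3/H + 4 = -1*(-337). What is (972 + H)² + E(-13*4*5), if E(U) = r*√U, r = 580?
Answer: 11640899449/12321 + 1160*I*√65 ≈ 9.448e+5 + 9352.2*I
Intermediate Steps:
E(U) = 580*√U
H = 1/111 (H = 3/(-4 - 1*(-337)) = 3/(-4 + 337) = 3/333 = 3*(1/333) = 1/111 ≈ 0.0090090)
(972 + H)² + E(-13*4*5) = (972 + 1/111)² + 580*√(-13*4*5) = (107893/111)² + 580*√(-52*5) = 11640899449/12321 + 580*√(-260) = 11640899449/12321 + 580*(2*I*√65) = 11640899449/12321 + 1160*I*√65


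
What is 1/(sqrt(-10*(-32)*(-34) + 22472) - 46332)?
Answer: -1287/59628962 - sqrt(322)/357773772 ≈ -2.1634e-5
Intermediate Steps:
1/(sqrt(-10*(-32)*(-34) + 22472) - 46332) = 1/(sqrt(320*(-34) + 22472) - 46332) = 1/(sqrt(-10880 + 22472) - 46332) = 1/(sqrt(11592) - 46332) = 1/(6*sqrt(322) - 46332) = 1/(-46332 + 6*sqrt(322))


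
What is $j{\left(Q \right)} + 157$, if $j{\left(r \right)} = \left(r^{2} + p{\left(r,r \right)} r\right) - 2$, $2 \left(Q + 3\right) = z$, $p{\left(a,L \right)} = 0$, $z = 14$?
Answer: $171$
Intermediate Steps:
$Q = 4$ ($Q = -3 + \frac{1}{2} \cdot 14 = -3 + 7 = 4$)
$j{\left(r \right)} = -2 + r^{2}$ ($j{\left(r \right)} = \left(r^{2} + 0 r\right) - 2 = \left(r^{2} + 0\right) - 2 = r^{2} - 2 = -2 + r^{2}$)
$j{\left(Q \right)} + 157 = \left(-2 + 4^{2}\right) + 157 = \left(-2 + 16\right) + 157 = 14 + 157 = 171$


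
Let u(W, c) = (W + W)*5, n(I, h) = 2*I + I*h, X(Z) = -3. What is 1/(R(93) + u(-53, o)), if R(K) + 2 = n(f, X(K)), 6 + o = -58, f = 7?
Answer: -1/539 ≈ -0.0018553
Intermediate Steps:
o = -64 (o = -6 - 58 = -64)
R(K) = -9 (R(K) = -2 + 7*(2 - 3) = -2 + 7*(-1) = -2 - 7 = -9)
u(W, c) = 10*W (u(W, c) = (2*W)*5 = 10*W)
1/(R(93) + u(-53, o)) = 1/(-9 + 10*(-53)) = 1/(-9 - 530) = 1/(-539) = -1/539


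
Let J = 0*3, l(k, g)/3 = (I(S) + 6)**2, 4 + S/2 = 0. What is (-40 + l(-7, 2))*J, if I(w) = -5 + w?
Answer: 0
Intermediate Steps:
S = -8 (S = -8 + 2*0 = -8 + 0 = -8)
l(k, g) = 147 (l(k, g) = 3*((-5 - 8) + 6)**2 = 3*(-13 + 6)**2 = 3*(-7)**2 = 3*49 = 147)
J = 0
(-40 + l(-7, 2))*J = (-40 + 147)*0 = 107*0 = 0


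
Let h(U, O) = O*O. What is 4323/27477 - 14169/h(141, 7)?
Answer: -129703262/448791 ≈ -289.01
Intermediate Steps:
h(U, O) = O²
4323/27477 - 14169/h(141, 7) = 4323/27477 - 14169/(7²) = 4323*(1/27477) - 14169/49 = 1441/9159 - 14169*1/49 = 1441/9159 - 14169/49 = -129703262/448791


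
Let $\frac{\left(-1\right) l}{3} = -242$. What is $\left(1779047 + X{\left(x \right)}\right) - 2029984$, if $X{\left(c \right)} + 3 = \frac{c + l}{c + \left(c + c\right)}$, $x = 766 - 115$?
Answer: $- \frac{54453827}{217} \approx -2.5094 \cdot 10^{5}$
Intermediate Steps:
$l = 726$ ($l = \left(-3\right) \left(-242\right) = 726$)
$x = 651$
$X{\left(c \right)} = -3 + \frac{726 + c}{3 c}$ ($X{\left(c \right)} = -3 + \frac{c + 726}{c + \left(c + c\right)} = -3 + \frac{726 + c}{c + 2 c} = -3 + \frac{726 + c}{3 c}$)
$\left(1779047 + X{\left(x \right)}\right) - 2029984 = \left(1779047 - \left(\frac{8}{3} - \frac{242}{651}\right)\right) - 2029984 = \left(1779047 + \left(- \frac{8}{3} + 242 \cdot \frac{1}{651}\right)\right) - 2029984 = \left(1779047 + \left(- \frac{8}{3} + \frac{242}{651}\right)\right) - 2029984 = \left(1779047 - \frac{498}{217}\right) - 2029984 = \frac{386052701}{217} - 2029984 = - \frac{54453827}{217}$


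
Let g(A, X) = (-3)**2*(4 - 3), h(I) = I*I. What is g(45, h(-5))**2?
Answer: 81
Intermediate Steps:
h(I) = I**2
g(A, X) = 9 (g(A, X) = 9*1 = 9)
g(45, h(-5))**2 = 9**2 = 81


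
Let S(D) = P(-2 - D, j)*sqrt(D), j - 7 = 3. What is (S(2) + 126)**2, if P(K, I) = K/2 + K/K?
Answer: (126 - sqrt(2))**2 ≈ 15522.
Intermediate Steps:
j = 10 (j = 7 + 3 = 10)
P(K, I) = 1 + K/2 (P(K, I) = K*(1/2) + 1 = K/2 + 1 = 1 + K/2)
S(D) = -D**(3/2)/2 (S(D) = (1 + (-2 - D)/2)*sqrt(D) = (1 + (-1 - D/2))*sqrt(D) = (-D/2)*sqrt(D) = -D**(3/2)/2)
(S(2) + 126)**2 = (-sqrt(2) + 126)**2 = (126 - sqrt(2))**2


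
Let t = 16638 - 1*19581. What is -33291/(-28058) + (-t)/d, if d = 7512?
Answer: 55442781/35128616 ≈ 1.5783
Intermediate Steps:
t = -2943 (t = 16638 - 19581 = -2943)
-33291/(-28058) + (-t)/d = -33291/(-28058) - 1*(-2943)/7512 = -33291*(-1/28058) + 2943*(1/7512) = 33291/28058 + 981/2504 = 55442781/35128616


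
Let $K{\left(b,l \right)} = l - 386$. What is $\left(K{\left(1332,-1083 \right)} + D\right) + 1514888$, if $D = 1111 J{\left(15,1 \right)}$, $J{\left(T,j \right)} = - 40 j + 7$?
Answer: $1476756$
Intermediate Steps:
$J{\left(T,j \right)} = 7 - 40 j$
$K{\left(b,l \right)} = -386 + l$ ($K{\left(b,l \right)} = l - 386 = -386 + l$)
$D = -36663$ ($D = 1111 \left(7 - 40\right) = 1111 \left(-33\right) = -36663$)
$\left(K{\left(1332,-1083 \right)} + D\right) + 1514888 = \left(\left(-386 - 1083\right) - 36663\right) + 1514888 = \left(-1469 - 36663\right) + 1514888 = -38132 + 1514888 = 1476756$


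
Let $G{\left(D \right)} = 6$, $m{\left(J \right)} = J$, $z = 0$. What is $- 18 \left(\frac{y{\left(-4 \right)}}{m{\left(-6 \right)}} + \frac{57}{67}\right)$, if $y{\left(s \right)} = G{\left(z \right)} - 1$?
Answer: $- \frac{21}{67} \approx -0.31343$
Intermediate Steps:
$y{\left(s \right)} = 5$ ($y{\left(s \right)} = 6 - 1 = 5$)
$- 18 \left(\frac{y{\left(-4 \right)}}{m{\left(-6 \right)}} + \frac{57}{67}\right) = - 18 \left(\frac{5}{-6} + \frac{57}{67}\right) = - 18 \left(5 \left(- \frac{1}{6}\right) + 57 \cdot \frac{1}{67}\right) = - 18 \left(- \frac{5}{6} + \frac{57}{67}\right) = \left(-18\right) \frac{7}{402} = - \frac{21}{67}$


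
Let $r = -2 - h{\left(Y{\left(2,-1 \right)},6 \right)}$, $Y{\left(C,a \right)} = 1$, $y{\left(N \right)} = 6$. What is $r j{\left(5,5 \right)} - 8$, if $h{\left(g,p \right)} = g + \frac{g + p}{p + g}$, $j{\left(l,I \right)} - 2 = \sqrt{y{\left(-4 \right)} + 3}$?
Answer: $-28$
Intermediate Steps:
$j{\left(l,I \right)} = 5$ ($j{\left(l,I \right)} = 2 + \sqrt{6 + 3} = 2 + \sqrt{9} = 2 + 3 = 5$)
$h{\left(g,p \right)} = 1 + g$ ($h{\left(g,p \right)} = g + \frac{g + p}{g + p} = g + 1 = 1 + g$)
$r = -4$ ($r = -2 - \left(1 + 1\right) = -2 - 2 = -4$)
$r j{\left(5,5 \right)} - 8 = \left(-4\right) 5 - 8 = -20 - 8 = -28$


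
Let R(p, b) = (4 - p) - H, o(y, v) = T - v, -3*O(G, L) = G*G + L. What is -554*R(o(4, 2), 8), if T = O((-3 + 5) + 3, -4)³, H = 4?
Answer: -191130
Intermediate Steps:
O(G, L) = -L/3 - G²/3 (O(G, L) = -(G*G + L)/3 = -(G² + L)/3 = -(L + G²)/3 = -L/3 - G²/3)
T = -343 (T = (-⅓*(-4) - ((-3 + 5) + 3)²/3)³ = (4/3 - (2 + 3)²/3)³ = (4/3 - ⅓*5²)³ = (4/3 - ⅓*25)³ = (4/3 - 25/3)³ = (-7)³ = -343)
o(y, v) = -343 - v
R(p, b) = -p (R(p, b) = (4 - p) - 1*4 = (4 - p) - 4 = -p)
-554*R(o(4, 2), 8) = -(-554)*(-343 - 1*2) = -(-554)*(-343 - 2) = -(-554)*(-345) = -554*345 = -191130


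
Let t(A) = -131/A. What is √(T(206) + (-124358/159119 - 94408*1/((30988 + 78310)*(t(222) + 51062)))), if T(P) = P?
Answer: 2*√364127115776466252074915086303015/2664086445481979 ≈ 14.325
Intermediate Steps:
√(T(206) + (-124358/159119 - 94408*1/((30988 + 78310)*(t(222) + 51062)))) = √(206 + (-124358/159119 - 94408*1/((30988 + 78310)*(-131/222 + 51062)))) = √(206 + (-124358*1/159119 - 94408*1/(109298*(-131*1/222 + 51062)))) = √(206 + (-124358/159119 - 94408*1/(109298*(-131/222 + 51062)))) = √(206 + (-124358/159119 - 94408/((11335633/222)*109298))) = √(206 + (-124358/159119 - 94408/16742729941/3)) = √(206 + (-124358/159119 - 94408*3/16742729941)) = √(206 + (-124358/159119 - 283224/16742729941)) = √(206 - 2082137476322534/2664086445481979) = √(546719670292965140/2664086445481979) = 2*√364127115776466252074915086303015/2664086445481979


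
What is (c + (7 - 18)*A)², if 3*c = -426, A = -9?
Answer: 1849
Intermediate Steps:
c = -142 (c = (⅓)*(-426) = -142)
(c + (7 - 18)*A)² = (-142 + (7 - 18)*(-9))² = (-142 - 11*(-9))² = (-142 + 99)² = (-43)² = 1849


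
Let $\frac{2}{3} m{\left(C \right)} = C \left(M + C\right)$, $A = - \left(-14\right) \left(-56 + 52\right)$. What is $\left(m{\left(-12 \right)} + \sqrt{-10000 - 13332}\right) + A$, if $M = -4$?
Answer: $232 + 2 i \sqrt{5833} \approx 232.0 + 152.75 i$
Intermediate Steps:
$A = -56$ ($A = - \left(-14\right) \left(-4\right) = \left(-1\right) 56 = -56$)
$m{\left(C \right)} = \frac{3 C \left(-4 + C\right)}{2}$
$\left(m{\left(-12 \right)} + \sqrt{-10000 - 13332}\right) + A = \left(\frac{3}{2} \left(-12\right) \left(-4 - 12\right) + \sqrt{-10000 - 13332}\right) - 56 = \left(\frac{3}{2} \left(-12\right) \left(-16\right) + \sqrt{-23332}\right) - 56 = \left(288 + 2 i \sqrt{5833}\right) - 56 = 232 + 2 i \sqrt{5833}$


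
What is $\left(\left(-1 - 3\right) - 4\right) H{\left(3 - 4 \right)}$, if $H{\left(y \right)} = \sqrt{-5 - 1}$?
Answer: $- 8 i \sqrt{6} \approx - 19.596 i$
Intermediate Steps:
$H{\left(y \right)} = i \sqrt{6}$ ($H{\left(y \right)} = \sqrt{-6} = i \sqrt{6}$)
$\left(\left(-1 - 3\right) - 4\right) H{\left(3 - 4 \right)} = \left(\left(-1 - 3\right) - 4\right) i \sqrt{6} = \left(-4 - 4\right) i \sqrt{6} = - 8 i \sqrt{6}$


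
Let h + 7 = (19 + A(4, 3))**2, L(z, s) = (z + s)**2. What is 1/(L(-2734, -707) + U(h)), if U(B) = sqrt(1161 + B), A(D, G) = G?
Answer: 1315609/15577443367747 - sqrt(182)/46732330103241 ≈ 8.4456e-8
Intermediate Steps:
L(z, s) = (s + z)**2
h = 477 (h = -7 + (19 + 3)**2 = -7 + 22**2 = -7 + 484 = 477)
1/(L(-2734, -707) + U(h)) = 1/((-707 - 2734)**2 + sqrt(1161 + 477)) = 1/((-3441)**2 + sqrt(1638)) = 1/(11840481 + 3*sqrt(182))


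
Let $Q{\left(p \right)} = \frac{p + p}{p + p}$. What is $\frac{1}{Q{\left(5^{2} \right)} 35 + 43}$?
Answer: $\frac{1}{78} \approx 0.012821$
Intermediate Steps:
$Q{\left(p \right)} = 1$ ($Q{\left(p \right)} = \frac{2 p}{2 p} = 2 p \frac{1}{2 p} = 1$)
$\frac{1}{Q{\left(5^{2} \right)} 35 + 43} = \frac{1}{1 \cdot 35 + 43} = \frac{1}{35 + 43} = \frac{1}{78}$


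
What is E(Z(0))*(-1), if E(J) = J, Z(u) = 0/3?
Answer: 0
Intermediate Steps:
Z(u) = 0 (Z(u) = 0*(⅓) = 0)
E(Z(0))*(-1) = 0*(-1) = 0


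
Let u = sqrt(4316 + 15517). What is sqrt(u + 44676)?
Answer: sqrt(44676 + sqrt(19833)) ≈ 211.70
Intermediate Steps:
u = sqrt(19833) ≈ 140.83
sqrt(u + 44676) = sqrt(sqrt(19833) + 44676) = sqrt(44676 + sqrt(19833))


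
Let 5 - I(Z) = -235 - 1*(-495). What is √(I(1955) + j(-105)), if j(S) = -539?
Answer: I*√794 ≈ 28.178*I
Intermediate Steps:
I(Z) = -255 (I(Z) = 5 - (-235 - 1*(-495)) = 5 - (-235 + 495) = 5 - 1*260 = 5 - 260 = -255)
√(I(1955) + j(-105)) = √(-255 - 539) = √(-794) = I*√794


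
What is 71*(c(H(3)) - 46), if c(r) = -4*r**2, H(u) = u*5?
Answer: -67166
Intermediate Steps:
H(u) = 5*u
71*(c(H(3)) - 46) = 71*(-4*(5*3)**2 - 46) = 71*(-4*15**2 - 46) = 71*(-4*225 - 46) = 71*(-900 - 46) = 71*(-946) = -67166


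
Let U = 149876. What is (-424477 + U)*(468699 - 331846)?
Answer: -37579970653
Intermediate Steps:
(-424477 + U)*(468699 - 331846) = (-424477 + 149876)*(468699 - 331846) = -274601*136853 = -37579970653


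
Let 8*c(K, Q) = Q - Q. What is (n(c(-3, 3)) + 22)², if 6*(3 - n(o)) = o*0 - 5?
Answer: 24025/36 ≈ 667.36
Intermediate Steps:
c(K, Q) = 0 (c(K, Q) = (Q - Q)/8 = (⅛)*0 = 0)
n(o) = 23/6 (n(o) = 3 - (o*0 - 5)/6 = 3 - (0 - 5)/6 = 3 - ⅙*(-5) = 3 + ⅚ = 23/6)
(n(c(-3, 3)) + 22)² = (23/6 + 22)² = (155/6)² = 24025/36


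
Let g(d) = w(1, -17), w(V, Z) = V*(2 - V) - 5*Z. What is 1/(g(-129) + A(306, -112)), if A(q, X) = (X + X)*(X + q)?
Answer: -1/43370 ≈ -2.3057e-5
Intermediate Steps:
w(V, Z) = -5*Z + V*(2 - V)
g(d) = 86 (g(d) = -1*1² - 5*(-17) + 2*1 = -1*1 + 85 + 2 = -1 + 85 + 2 = 86)
A(q, X) = 2*X*(X + q) (A(q, X) = (2*X)*(X + q) = 2*X*(X + q))
1/(g(-129) + A(306, -112)) = 1/(86 + 2*(-112)*(-112 + 306)) = 1/(86 + 2*(-112)*194) = 1/(86 - 43456) = 1/(-43370) = -1/43370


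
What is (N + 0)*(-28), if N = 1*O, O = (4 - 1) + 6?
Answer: -252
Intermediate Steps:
O = 9 (O = 3 + 6 = 9)
N = 9 (N = 1*9 = 9)
(N + 0)*(-28) = (9 + 0)*(-28) = 9*(-28) = -252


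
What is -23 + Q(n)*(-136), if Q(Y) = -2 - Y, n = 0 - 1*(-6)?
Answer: 1065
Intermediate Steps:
n = 6 (n = 0 + 6 = 6)
-23 + Q(n)*(-136) = -23 + (-2 - 1*6)*(-136) = -23 + (-2 - 6)*(-136) = -23 - 8*(-136) = -23 + 1088 = 1065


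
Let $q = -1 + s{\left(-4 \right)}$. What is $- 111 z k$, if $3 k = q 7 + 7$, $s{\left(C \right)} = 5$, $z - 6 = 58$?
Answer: $-82880$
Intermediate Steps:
$z = 64$ ($z = 6 + 58 = 64$)
$q = 4$ ($q = -1 + 5 = 4$)
$k = \frac{35}{3}$ ($k = \frac{4 \cdot 7 + 7}{3} = \frac{28 + 7}{3} = \frac{1}{3} \cdot 35 = \frac{35}{3} \approx 11.667$)
$- 111 z k = \left(-111\right) 64 \cdot \frac{35}{3} = \left(-7104\right) \frac{35}{3} = -82880$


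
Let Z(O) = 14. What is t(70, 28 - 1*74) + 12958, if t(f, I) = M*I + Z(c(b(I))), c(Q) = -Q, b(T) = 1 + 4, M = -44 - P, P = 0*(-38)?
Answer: 14996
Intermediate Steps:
P = 0
M = -44 (M = -44 - 1*0 = -44 + 0 = -44)
b(T) = 5
t(f, I) = 14 - 44*I (t(f, I) = -44*I + 14 = 14 - 44*I)
t(70, 28 - 1*74) + 12958 = (14 - 44*(28 - 1*74)) + 12958 = (14 - 44*(28 - 74)) + 12958 = (14 - 44*(-46)) + 12958 = (14 + 2024) + 12958 = 2038 + 12958 = 14996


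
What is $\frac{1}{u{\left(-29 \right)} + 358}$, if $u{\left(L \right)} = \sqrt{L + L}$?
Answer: $\frac{179}{64111} - \frac{i \sqrt{58}}{128222} \approx 0.002792 - 5.9395 \cdot 10^{-5} i$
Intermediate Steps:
$u{\left(L \right)} = \sqrt{2} \sqrt{L}$ ($u{\left(L \right)} = \sqrt{2 L} = \sqrt{2} \sqrt{L}$)
$\frac{1}{u{\left(-29 \right)} + 358} = \frac{1}{\sqrt{2} \sqrt{-29} + 358} = \frac{1}{\sqrt{2} i \sqrt{29} + 358} = \frac{1}{i \sqrt{58} + 358} = \frac{1}{358 + i \sqrt{58}}$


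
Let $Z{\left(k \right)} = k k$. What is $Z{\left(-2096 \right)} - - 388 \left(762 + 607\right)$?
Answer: $4924388$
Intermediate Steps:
$Z{\left(k \right)} = k^{2}$
$Z{\left(-2096 \right)} - - 388 \left(762 + 607\right) = \left(-2096\right)^{2} - - 388 \left(762 + 607\right) = 4393216 - \left(-388\right) 1369 = 4393216 - -531172 = 4393216 + 531172 = 4924388$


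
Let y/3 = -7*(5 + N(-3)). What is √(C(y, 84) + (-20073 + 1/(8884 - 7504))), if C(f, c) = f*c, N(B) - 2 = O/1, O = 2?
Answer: I*√17115318555/690 ≈ 189.6*I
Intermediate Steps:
N(B) = 4 (N(B) = 2 + 2/1 = 2 + 2*1 = 2 + 2 = 4)
y = -189 (y = 3*(-7*(5 + 4)) = 3*(-7*9) = 3*(-63) = -189)
C(f, c) = c*f
√(C(y, 84) + (-20073 + 1/(8884 - 7504))) = √(84*(-189) + (-20073 + 1/(8884 - 7504))) = √(-15876 + (-20073 + 1/1380)) = √(-15876 - 27700739/1380) = √(-49609619/1380) = I*√17115318555/690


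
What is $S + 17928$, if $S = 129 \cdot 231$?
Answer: $47727$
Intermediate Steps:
$S = 29799$
$S + 17928 = 29799 + 17928 = 47727$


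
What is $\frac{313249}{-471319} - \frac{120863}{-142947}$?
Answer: $\frac{12187023494}{67373637093} \approx 0.18089$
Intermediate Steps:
$\frac{313249}{-471319} - \frac{120863}{-142947} = 313249 \left(- \frac{1}{471319}\right) - - \frac{120863}{142947} = - \frac{313249}{471319} + \frac{120863}{142947} = \frac{12187023494}{67373637093}$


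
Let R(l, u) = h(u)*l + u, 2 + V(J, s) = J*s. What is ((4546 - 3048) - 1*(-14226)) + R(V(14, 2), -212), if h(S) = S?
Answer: 10000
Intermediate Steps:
V(J, s) = -2 + J*s
R(l, u) = u + l*u (R(l, u) = u*l + u = l*u + u = u + l*u)
((4546 - 3048) - 1*(-14226)) + R(V(14, 2), -212) = ((4546 - 3048) - 1*(-14226)) - 212*(1 + (-2 + 14*2)) = (1498 + 14226) - 212*(1 + (-2 + 28)) = 15724 - 212*(1 + 26) = 15724 - 212*27 = 15724 - 5724 = 10000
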